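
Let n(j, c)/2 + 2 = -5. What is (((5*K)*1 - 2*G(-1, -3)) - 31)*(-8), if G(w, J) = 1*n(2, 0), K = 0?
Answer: 24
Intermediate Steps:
n(j, c) = -14 (n(j, c) = -4 + 2*(-5) = -4 - 10 = -14)
G(w, J) = -14 (G(w, J) = 1*(-14) = -14)
(((5*K)*1 - 2*G(-1, -3)) - 31)*(-8) = (((5*0)*1 - 2*(-14)) - 31)*(-8) = ((0*1 - 1*(-28)) - 31)*(-8) = ((0 + 28) - 31)*(-8) = (28 - 31)*(-8) = -3*(-8) = 24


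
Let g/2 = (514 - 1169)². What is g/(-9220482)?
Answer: -429025/4610241 ≈ -0.093059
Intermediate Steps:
g = 858050 (g = 2*(514 - 1169)² = 2*(-655)² = 2*429025 = 858050)
g/(-9220482) = 858050/(-9220482) = 858050*(-1/9220482) = -429025/4610241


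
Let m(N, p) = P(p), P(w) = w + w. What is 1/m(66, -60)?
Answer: -1/120 ≈ -0.0083333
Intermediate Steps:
P(w) = 2*w
m(N, p) = 2*p
1/m(66, -60) = 1/(2*(-60)) = 1/(-120) = -1/120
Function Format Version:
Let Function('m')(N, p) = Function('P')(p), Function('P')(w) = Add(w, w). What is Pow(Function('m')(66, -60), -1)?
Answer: Rational(-1, 120) ≈ -0.0083333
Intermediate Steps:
Function('P')(w) = Mul(2, w)
Function('m')(N, p) = Mul(2, p)
Pow(Function('m')(66, -60), -1) = Pow(Mul(2, -60), -1) = Pow(-120, -1) = Rational(-1, 120)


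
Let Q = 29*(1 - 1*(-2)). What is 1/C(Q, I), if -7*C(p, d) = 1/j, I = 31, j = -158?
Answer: 1106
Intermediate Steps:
Q = 87 (Q = 29*(1 + 2) = 29*3 = 87)
C(p, d) = 1/1106 (C(p, d) = -⅐/(-158) = -⅐*(-1/158) = 1/1106)
1/C(Q, I) = 1/(1/1106) = 1106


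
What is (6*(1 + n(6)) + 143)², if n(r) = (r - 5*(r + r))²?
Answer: 311346025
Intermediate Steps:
n(r) = 81*r² (n(r) = (r - 10*r)² = (-9*r)² = 81*r²)
(6*(1 + n(6)) + 143)² = (6*(1 + 81*6²) + 143)² = (6*(1 + 81*36) + 143)² = (6*(1 + 2916) + 143)² = (6*2917 + 143)² = (17502 + 143)² = 17645² = 311346025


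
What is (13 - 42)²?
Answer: 841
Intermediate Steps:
(13 - 42)² = (-29)² = 841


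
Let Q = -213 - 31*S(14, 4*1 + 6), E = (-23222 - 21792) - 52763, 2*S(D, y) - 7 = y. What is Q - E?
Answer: 194601/2 ≈ 97301.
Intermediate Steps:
S(D, y) = 7/2 + y/2
E = -97777 (E = -45014 - 52763 = -97777)
Q = -953/2 (Q = -213 - 31*(7/2 + (4*1 + 6)/2) = -213 - 31*(7/2 + (4 + 6)/2) = -213 - 31*(7/2 + (½)*10) = -213 - 31*(7/2 + 5) = -213 - 31*17/2 = -213 - 527/2 = -953/2 ≈ -476.50)
Q - E = -953/2 - 1*(-97777) = -953/2 + 97777 = 194601/2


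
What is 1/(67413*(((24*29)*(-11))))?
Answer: -1/516113928 ≈ -1.9376e-9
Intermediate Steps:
1/(67413*(((24*29)*(-11)))) = 1/(67413*((696*(-11)))) = (1/67413)/(-7656) = (1/67413)*(-1/7656) = -1/516113928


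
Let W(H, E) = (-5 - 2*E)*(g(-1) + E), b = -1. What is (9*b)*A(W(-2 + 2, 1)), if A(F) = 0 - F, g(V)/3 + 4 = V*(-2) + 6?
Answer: -819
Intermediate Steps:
g(V) = 6 - 6*V (g(V) = -12 + 3*(V*(-2) + 6) = -12 + 3*(-2*V + 6) = -12 + 3*(6 - 2*V) = -12 + (18 - 6*V) = 6 - 6*V)
W(H, E) = (-5 - 2*E)*(12 + E) (W(H, E) = (-5 - 2*E)*((6 - 6*(-1)) + E) = (-5 - 2*E)*((6 + 6) + E) = (-5 - 2*E)*(12 + E))
A(F) = -F
(9*b)*A(W(-2 + 2, 1)) = (9*(-1))*(-(-60 - 29*1 - 2*1**2)) = -(-9)*(-60 - 29 - 2*1) = -(-9)*(-60 - 29 - 2) = -(-9)*(-91) = -9*91 = -819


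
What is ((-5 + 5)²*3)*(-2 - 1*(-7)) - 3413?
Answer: -3413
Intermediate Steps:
((-5 + 5)²*3)*(-2 - 1*(-7)) - 3413 = (0²*3)*(-2 + 7) - 3413 = (0*3)*5 - 3413 = 0*5 - 3413 = 0 - 3413 = -3413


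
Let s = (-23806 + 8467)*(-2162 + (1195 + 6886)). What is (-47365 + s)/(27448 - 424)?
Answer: -45419453/13512 ≈ -3361.4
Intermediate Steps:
s = -90791541 (s = -15339*(-2162 + 8081) = -15339*5919 = -90791541)
(-47365 + s)/(27448 - 424) = (-47365 - 90791541)/(27448 - 424) = -90838906/27024 = -90838906*1/27024 = -45419453/13512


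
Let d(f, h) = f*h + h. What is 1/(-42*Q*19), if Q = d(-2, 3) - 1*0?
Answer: 1/2394 ≈ 0.00041771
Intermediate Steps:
d(f, h) = h + f*h
Q = -3 (Q = 3*(1 - 2) - 1*0 = 3*(-1) + 0 = -3 + 0 = -3)
1/(-42*Q*19) = 1/(-42*(-3)*19) = 1/(126*19) = 1/2394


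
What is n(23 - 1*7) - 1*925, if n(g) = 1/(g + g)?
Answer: -29599/32 ≈ -924.97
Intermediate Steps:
n(g) = 1/(2*g)
n(23 - 1*7) - 1*925 = 1/(2*(23 - 1*7)) - 1*925 = 1/(2*(23 - 7)) - 925 = (½)/16 - 925 = (½)*(1/16) - 925 = 1/32 - 925 = -29599/32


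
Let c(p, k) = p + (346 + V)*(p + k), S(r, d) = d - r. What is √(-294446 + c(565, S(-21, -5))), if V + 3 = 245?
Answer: √47747 ≈ 218.51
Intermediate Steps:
V = 242 (V = -3 + 245 = 242)
c(p, k) = 588*k + 589*p (c(p, k) = p + (346 + 242)*(p + k) = p + 588*(k + p) = p + (588*k + 588*p) = 588*k + 589*p)
√(-294446 + c(565, S(-21, -5))) = √(-294446 + (588*(-5 - 1*(-21)) + 589*565)) = √(-294446 + (588*(-5 + 21) + 332785)) = √(-294446 + (588*16 + 332785)) = √(-294446 + (9408 + 332785)) = √(-294446 + 342193) = √47747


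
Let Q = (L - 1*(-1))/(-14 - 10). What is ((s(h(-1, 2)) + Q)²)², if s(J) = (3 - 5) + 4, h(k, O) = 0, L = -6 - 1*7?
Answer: 625/16 ≈ 39.063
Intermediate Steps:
L = -13 (L = -6 - 7 = -13)
s(J) = 2 (s(J) = -2 + 4 = 2)
Q = ½ (Q = (-13 - 1*(-1))/(-14 - 10) = (-13 + 1)/(-24) = -12*(-1/24) = ½ ≈ 0.50000)
((s(h(-1, 2)) + Q)²)² = ((2 + ½)²)² = ((5/2)²)² = (25/4)² = 625/16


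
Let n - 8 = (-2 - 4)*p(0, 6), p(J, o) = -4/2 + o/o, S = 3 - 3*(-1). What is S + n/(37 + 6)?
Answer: 272/43 ≈ 6.3256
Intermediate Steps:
S = 6 (S = 3 + 3 = 6)
p(J, o) = -1 (p(J, o) = -4*½ + 1 = -2 + 1 = -1)
n = 14 (n = 8 + (-2 - 4)*(-1) = 8 - 6*(-1) = 8 + 6 = 14)
S + n/(37 + 6) = 6 + 14/(37 + 6) = 6 + 14/43 = 272/43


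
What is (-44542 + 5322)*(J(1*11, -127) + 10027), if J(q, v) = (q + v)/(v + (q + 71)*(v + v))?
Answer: -1648149127444/4191 ≈ -3.9326e+8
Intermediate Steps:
J(q, v) = (q + v)/(v + 2*v*(71 + q)) (J(q, v) = (q + v)/(v + (71 + q)*(2*v)) = (q + v)/(v + 2*v*(71 + q)))
(-44542 + 5322)*(J(1*11, -127) + 10027) = (-44542 + 5322)*((1*11 - 127)/((-127)*(143 + 2*(1*11))) + 10027) = -39220*(-(11 - 127)/(127*(143 + 2*11)) + 10027) = -39220*(-1/127*(-116)/(143 + 22) + 10027) = -39220*(-1/127*(-116)/165 + 10027) = -39220*(-1/127*1/165*(-116) + 10027) = -39220*(116/20955 + 10027) = -39220*210115901/20955 = -1648149127444/4191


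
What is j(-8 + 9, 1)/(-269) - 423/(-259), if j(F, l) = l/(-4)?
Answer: 455407/278684 ≈ 1.6341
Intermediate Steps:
j(F, l) = -l/4 (j(F, l) = l*(-¼) = -l/4)
j(-8 + 9, 1)/(-269) - 423/(-259) = -¼*1/(-269) - 423/(-259) = -¼*(-1/269) - 423*(-1/259) = 1/1076 + 423/259 = 455407/278684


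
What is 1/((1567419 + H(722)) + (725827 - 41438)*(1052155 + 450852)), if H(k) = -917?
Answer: 1/1028643024225 ≈ 9.7215e-13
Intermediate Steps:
1/((1567419 + H(722)) + (725827 - 41438)*(1052155 + 450852)) = 1/((1567419 - 917) + (725827 - 41438)*(1052155 + 450852)) = 1/(1566502 + 684389*1503007) = 1/(1566502 + 1028641457723) = 1/1028643024225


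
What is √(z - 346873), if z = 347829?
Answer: 2*√239 ≈ 30.919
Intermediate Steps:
√(z - 346873) = √(347829 - 346873) = √956 = 2*√239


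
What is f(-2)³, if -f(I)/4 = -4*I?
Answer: -32768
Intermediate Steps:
f(I) = 16*I (f(I) = -(-16)*I = 16*I)
f(-2)³ = (16*(-2))³ = (-32)³ = -32768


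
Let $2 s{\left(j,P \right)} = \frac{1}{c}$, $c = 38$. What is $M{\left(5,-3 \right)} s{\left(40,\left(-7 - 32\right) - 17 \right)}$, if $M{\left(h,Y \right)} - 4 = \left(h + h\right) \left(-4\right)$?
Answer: $- \frac{9}{19} \approx -0.47368$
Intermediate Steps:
$M{\left(h,Y \right)} = 4 - 8 h$ ($M{\left(h,Y \right)} = 4 + \left(h + h\right) \left(-4\right) = 4 + 2 h \left(-4\right) = 4 - 8 h$)
$s{\left(j,P \right)} = \frac{1}{76}$ ($s{\left(j,P \right)} = \frac{1}{2 \cdot 38} = \frac{1}{2} \cdot \frac{1}{38} = \frac{1}{76}$)
$M{\left(5,-3 \right)} s{\left(40,\left(-7 - 32\right) - 17 \right)} = \left(4 - 40\right) \frac{1}{76} = \left(-36\right) \frac{1}{76} = - \frac{9}{19}$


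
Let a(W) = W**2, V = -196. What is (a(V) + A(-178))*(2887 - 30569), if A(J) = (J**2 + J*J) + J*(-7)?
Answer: -2852076460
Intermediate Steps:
A(J) = -7*J + 2*J**2 (A(J) = (J**2 + J**2) - 7*J = 2*J**2 - 7*J = -7*J + 2*J**2)
(a(V) + A(-178))*(2887 - 30569) = ((-196)**2 - 178*(-7 + 2*(-178)))*(2887 - 30569) = (38416 - 178*(-7 - 356))*(-27682) = (38416 - 178*(-363))*(-27682) = (38416 + 64614)*(-27682) = 103030*(-27682) = -2852076460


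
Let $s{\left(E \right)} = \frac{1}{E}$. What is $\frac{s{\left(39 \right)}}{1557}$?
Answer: $\frac{1}{60723} \approx 1.6468 \cdot 10^{-5}$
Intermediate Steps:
$\frac{s{\left(39 \right)}}{1557} = \frac{1}{39 \cdot 1557} = \frac{1}{39} \cdot \frac{1}{1557} = \frac{1}{60723}$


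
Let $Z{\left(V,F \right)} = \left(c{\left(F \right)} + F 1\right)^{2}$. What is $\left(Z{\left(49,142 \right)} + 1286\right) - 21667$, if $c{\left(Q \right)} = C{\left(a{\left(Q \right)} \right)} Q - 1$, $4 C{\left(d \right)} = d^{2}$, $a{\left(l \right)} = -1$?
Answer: $\frac{43085}{4} \approx 10771.0$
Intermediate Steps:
$C{\left(d \right)} = \frac{d^{2}}{4}$
$c{\left(Q \right)} = -1 + \frac{Q}{4}$ ($c{\left(Q \right)} = \frac{\left(-1\right)^{2}}{4} Q - 1 = \frac{1}{4} \cdot 1 Q - 1 = \frac{Q}{4} - 1 = -1 + \frac{Q}{4}$)
$Z{\left(V,F \right)} = \left(-1 + \frac{5 F}{4}\right)^{2}$ ($Z{\left(V,F \right)} = \left(\left(-1 + \frac{F}{4}\right) + F 1\right)^{2} = \left(\left(-1 + \frac{F}{4}\right) + F\right)^{2} = \left(-1 + \frac{5 F}{4}\right)^{2}$)
$\left(Z{\left(49,142 \right)} + 1286\right) - 21667 = \left(\frac{\left(-4 + 5 \cdot 142\right)^{2}}{16} + 1286\right) - 21667 = \left(\frac{\left(-4 + 710\right)^{2}}{16} + 1286\right) - 21667 = \left(\frac{706^{2}}{16} + 1286\right) - 21667 = \left(\frac{1}{16} \cdot 498436 + 1286\right) - 21667 = \left(\frac{124609}{4} + 1286\right) - 21667 = \frac{129753}{4} - 21667 = \frac{43085}{4}$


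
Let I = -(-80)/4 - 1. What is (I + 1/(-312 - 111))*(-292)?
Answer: -2346512/423 ≈ -5547.3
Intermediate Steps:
I = 19 (I = -(-80)/4 - 1 = -10*(-2) - 1 = 20 - 1 = 19)
(I + 1/(-312 - 111))*(-292) = (19 + 1/(-312 - 111))*(-292) = (19 + 1/(-423))*(-292) = (19 - 1/423)*(-292) = (8036/423)*(-292) = -2346512/423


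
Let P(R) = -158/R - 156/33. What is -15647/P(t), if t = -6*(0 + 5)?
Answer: -2581755/89 ≈ -29008.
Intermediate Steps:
t = -30 (t = -6*5 = -30)
P(R) = -52/11 - 158/R (P(R) = -158/R - 156*1/33 = -158/R - 52/11 = -52/11 - 158/R)
-15647/P(t) = -15647/(-52/11 - 158/(-30)) = -15647/(-52/11 - 158*(-1/30)) = -15647/(-52/11 + 79/15) = -15647/89/165 = -15647*165/89 = -2581755/89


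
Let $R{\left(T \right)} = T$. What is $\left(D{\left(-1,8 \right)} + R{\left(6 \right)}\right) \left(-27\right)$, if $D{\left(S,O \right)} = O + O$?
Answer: $-594$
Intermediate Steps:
$D{\left(S,O \right)} = 2 O$
$\left(D{\left(-1,8 \right)} + R{\left(6 \right)}\right) \left(-27\right) = \left(2 \cdot 8 + 6\right) \left(-27\right) = \left(16 + 6\right) \left(-27\right) = 22 \left(-27\right) = -594$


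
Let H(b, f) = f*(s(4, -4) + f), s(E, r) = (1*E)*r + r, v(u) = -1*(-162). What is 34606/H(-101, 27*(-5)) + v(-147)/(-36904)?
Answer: 636854987/386108100 ≈ 1.6494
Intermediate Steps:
v(u) = 162
s(E, r) = r + E*r (s(E, r) = E*r + r = r + E*r)
H(b, f) = f*(-20 + f) (H(b, f) = f*(-4*(1 + 4) + f) = f*(-4*5 + f) = f*(-20 + f))
34606/H(-101, 27*(-5)) + v(-147)/(-36904) = 34606/(((27*(-5))*(-20 + 27*(-5)))) + 162/(-36904) = 34606/((-135*(-20 - 135))) + 162*(-1/36904) = 34606/((-135*(-155))) - 81/18452 = 34606/20925 - 81/18452 = 636854987/386108100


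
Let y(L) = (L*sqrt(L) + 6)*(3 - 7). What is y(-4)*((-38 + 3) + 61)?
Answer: -624 + 832*I ≈ -624.0 + 832.0*I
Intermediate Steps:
y(L) = -24 - 4*L**(3/2) (y(L) = (L**(3/2) + 6)*(-4) = (6 + L**(3/2))*(-4) = -24 - 4*L**(3/2))
y(-4)*((-38 + 3) + 61) = (-24 - (-32)*I)*((-38 + 3) + 61) = (-24 - (-32)*I)*(-35 + 61) = (-24 + 32*I)*26 = -624 + 832*I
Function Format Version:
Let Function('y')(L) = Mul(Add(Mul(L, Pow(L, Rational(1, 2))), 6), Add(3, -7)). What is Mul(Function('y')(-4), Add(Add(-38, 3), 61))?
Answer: Add(-624, Mul(832, I)) ≈ Add(-624.00, Mul(832.00, I))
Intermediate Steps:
Function('y')(L) = Add(-24, Mul(-4, Pow(L, Rational(3, 2)))) (Function('y')(L) = Mul(Add(Pow(L, Rational(3, 2)), 6), -4) = Mul(Add(6, Pow(L, Rational(3, 2))), -4) = Add(-24, Mul(-4, Pow(L, Rational(3, 2)))))
Mul(Function('y')(-4), Add(Add(-38, 3), 61)) = Mul(Add(-24, Mul(-4, Pow(-4, Rational(3, 2)))), Add(Add(-38, 3), 61)) = Mul(Add(-24, Mul(-4, Mul(-8, I))), Add(-35, 61)) = Mul(Add(-24, Mul(32, I)), 26) = Add(-624, Mul(832, I))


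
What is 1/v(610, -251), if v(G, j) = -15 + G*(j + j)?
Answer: -1/306235 ≈ -3.2655e-6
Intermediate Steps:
v(G, j) = -15 + 2*G*j (v(G, j) = -15 + G*(2*j) = -15 + 2*G*j)
1/v(610, -251) = 1/(-15 + 2*610*(-251)) = 1/(-15 - 306220) = 1/(-306235) = -1/306235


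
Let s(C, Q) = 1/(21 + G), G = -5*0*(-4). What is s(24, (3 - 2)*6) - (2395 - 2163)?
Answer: -4871/21 ≈ -231.95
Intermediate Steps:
G = 0 (G = 0*(-4) = 0)
s(C, Q) = 1/21 (s(C, Q) = 1/(21 + 0) = 1/21)
s(24, (3 - 2)*6) - (2395 - 2163) = 1/21 - (2395 - 2163) = 1/21 - 1*232 = 1/21 - 232 = -4871/21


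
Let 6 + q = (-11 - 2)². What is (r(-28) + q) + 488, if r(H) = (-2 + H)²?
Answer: 1551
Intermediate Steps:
q = 163 (q = -6 + (-11 - 2)² = -6 + (-13)² = -6 + 169 = 163)
(r(-28) + q) + 488 = ((-2 - 28)² + 163) + 488 = ((-30)² + 163) + 488 = (900 + 163) + 488 = 1063 + 488 = 1551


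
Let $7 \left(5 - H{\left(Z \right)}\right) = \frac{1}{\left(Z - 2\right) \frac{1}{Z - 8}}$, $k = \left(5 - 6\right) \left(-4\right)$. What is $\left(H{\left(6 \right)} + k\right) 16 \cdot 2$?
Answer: $\frac{2032}{7} \approx 290.29$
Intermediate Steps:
$k = 4$ ($k = \left(-1\right) \left(-4\right) = 4$)
$H{\left(Z \right)} = 5 - \frac{-8 + Z}{7 \left(-2 + Z\right)}$ ($H{\left(Z \right)} = 5 - \frac{1}{7 \frac{Z - 2}{Z - 8}} = 5 - \frac{1}{7 \frac{-2 + Z}{-8 + Z}} = 5 - \frac{\frac{1}{-2 + Z} \left(-8 + Z\right)}{7} = 5 - \frac{-8 + Z}{7 \left(-2 + Z\right)}$)
$\left(H{\left(6 \right)} + k\right) 16 \cdot 2 = \left(\frac{2 \left(-31 + 17 \cdot 6\right)}{7 \left(-2 + 6\right)} + 4\right) 16 \cdot 2 = \left(\frac{2 \left(-31 + 102\right)}{7 \cdot 4} + 4\right) 32 = \left(\frac{2}{7} \cdot \frac{1}{4} \cdot 71 + 4\right) 32 = \left(\frac{71}{14} + 4\right) 32 = \frac{127}{14} \cdot 32 = \frac{2032}{7}$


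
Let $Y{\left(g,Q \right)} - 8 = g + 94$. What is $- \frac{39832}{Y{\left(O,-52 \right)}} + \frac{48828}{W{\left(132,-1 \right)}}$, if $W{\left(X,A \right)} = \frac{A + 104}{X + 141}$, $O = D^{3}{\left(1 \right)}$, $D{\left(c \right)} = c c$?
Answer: $\frac{13290212}{103} \approx 1.2903 \cdot 10^{5}$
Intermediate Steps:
$D{\left(c \right)} = c^{2}$
$O = 1$ ($O = \left(1^{2}\right)^{3} = 1^{3} = 1$)
$Y{\left(g,Q \right)} = 102 + g$ ($Y{\left(g,Q \right)} = 8 + \left(g + 94\right) = 8 + \left(94 + g\right) = 102 + g$)
$W{\left(X,A \right)} = \frac{104 + A}{141 + X}$
$- \frac{39832}{Y{\left(O,-52 \right)}} + \frac{48828}{W{\left(132,-1 \right)}} = - \frac{39832}{102 + 1} + \frac{48828}{\frac{1}{141 + 132} \left(104 - 1\right)} = - \frac{39832}{103} + \frac{48828}{\frac{1}{273} \cdot 103} = \left(-39832\right) \frac{1}{103} + \frac{48828}{\frac{1}{273} \cdot 103} = - \frac{39832}{103} + \frac{48828}{\frac{103}{273}} = - \frac{39832}{103} + 48828 \cdot \frac{273}{103} = - \frac{39832}{103} + \frac{13330044}{103} = \frac{13290212}{103}$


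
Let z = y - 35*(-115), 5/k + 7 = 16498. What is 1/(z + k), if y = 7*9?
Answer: 16491/67415213 ≈ 0.00024462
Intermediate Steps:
k = 5/16491 (k = 5/(-7 + 16498) = 5/16491 ≈ 0.00030320)
y = 63
z = 4088 (z = 63 - 35*(-115) = 63 + 4025 = 4088)
1/(z + k) = 1/(4088 + 5/16491) = 1/(67415213/16491) = 16491/67415213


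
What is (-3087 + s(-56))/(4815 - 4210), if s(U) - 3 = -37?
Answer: -3121/605 ≈ -5.1587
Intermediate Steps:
s(U) = -34 (s(U) = 3 - 37 = -34)
(-3087 + s(-56))/(4815 - 4210) = (-3087 - 34)/(4815 - 4210) = -3121/605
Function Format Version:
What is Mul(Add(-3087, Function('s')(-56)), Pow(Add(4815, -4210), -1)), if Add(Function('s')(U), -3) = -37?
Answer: Rational(-3121, 605) ≈ -5.1587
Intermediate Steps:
Function('s')(U) = -34 (Function('s')(U) = Add(3, -37) = -34)
Mul(Add(-3087, Function('s')(-56)), Pow(Add(4815, -4210), -1)) = Mul(Add(-3087, -34), Pow(Add(4815, -4210), -1)) = Mul(-3121, Pow(605, -1)) = Mul(-3121, Rational(1, 605)) = Rational(-3121, 605)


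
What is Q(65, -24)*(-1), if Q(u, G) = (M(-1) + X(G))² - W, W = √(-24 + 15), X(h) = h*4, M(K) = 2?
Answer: -8836 + 3*I ≈ -8836.0 + 3.0*I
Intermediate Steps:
X(h) = 4*h
W = 3*I (W = √(-9) = 3*I ≈ 3.0*I)
Q(u, G) = (2 + 4*G)² - 3*I
Q(65, -24)*(-1) = (-3*I + 4*(1 + 2*(-24))²)*(-1) = (-3*I + 4*(1 - 48)²)*(-1) = (-3*I + 4*(-47)²)*(-1) = (-3*I + 4*2209)*(-1) = (-3*I + 8836)*(-1) = (8836 - 3*I)*(-1) = -8836 + 3*I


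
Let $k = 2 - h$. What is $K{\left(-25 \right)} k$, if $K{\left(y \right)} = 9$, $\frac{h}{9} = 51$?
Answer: $-4113$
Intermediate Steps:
$h = 459$ ($h = 9 \cdot 51 = 459$)
$k = -457$ ($k = 2 - 459 = -457$)
$K{\left(-25 \right)} k = 9 \left(-457\right) = -4113$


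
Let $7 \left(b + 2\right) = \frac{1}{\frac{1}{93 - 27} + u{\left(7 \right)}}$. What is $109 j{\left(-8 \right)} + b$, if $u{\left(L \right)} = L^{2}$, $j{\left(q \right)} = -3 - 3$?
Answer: $- \frac{14855054}{22645} \approx -656.0$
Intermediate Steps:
$j{\left(q \right)} = -6$ ($j{\left(q \right)} = -3 - 3 = -6$)
$b = - \frac{45224}{22645}$ ($b = -2 + \frac{1}{7 \left(\frac{1}{93 - 27} + 7^{2}\right)} = -2 + \frac{1}{7 \left(\frac{1}{66} + 49\right)} = -2 + \frac{1}{7 \cdot \frac{3235}{66}} = -2 + \frac{1}{7} \cdot \frac{66}{3235} = -2 + \frac{66}{22645} = - \frac{45224}{22645} \approx -1.9971$)
$109 j{\left(-8 \right)} + b = 109 \left(-6\right) - \frac{45224}{22645} = -654 - \frac{45224}{22645} = - \frac{14855054}{22645}$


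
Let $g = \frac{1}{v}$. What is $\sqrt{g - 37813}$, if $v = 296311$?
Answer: $\frac{i \sqrt{3319989292070862}}{296311} \approx 194.46 i$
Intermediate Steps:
$g = \frac{1}{296311} \approx 3.3748 \cdot 10^{-6}$
$\sqrt{g - 37813} = \sqrt{\frac{1}{296311} - 37813} = \sqrt{- \frac{11204407842}{296311}} = \frac{i \sqrt{3319989292070862}}{296311}$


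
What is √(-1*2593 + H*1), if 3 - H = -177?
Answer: I*√2413 ≈ 49.122*I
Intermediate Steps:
H = 180 (H = 3 - 1*(-177) = 3 + 177 = 180)
√(-1*2593 + H*1) = √(-1*2593 + 180*1) = √(-2593 + 180) = √(-2413) = I*√2413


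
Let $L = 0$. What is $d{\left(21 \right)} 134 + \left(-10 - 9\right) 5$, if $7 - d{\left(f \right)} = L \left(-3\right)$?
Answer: $843$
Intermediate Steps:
$d{\left(f \right)} = 7$ ($d{\left(f \right)} = 7 - 0 \left(-3\right) = 7 - 0 = 7 + 0 = 7$)
$d{\left(21 \right)} 134 + \left(-10 - 9\right) 5 = 7 \cdot 134 + \left(-10 - 9\right) 5 = 938 - 95 = 843$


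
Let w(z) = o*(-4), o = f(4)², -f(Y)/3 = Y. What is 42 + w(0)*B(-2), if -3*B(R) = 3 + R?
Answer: 234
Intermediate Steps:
f(Y) = -3*Y
B(R) = -1 - R/3 (B(R) = -(3 + R)/3 = -1 - R/3)
o = 144 (o = (-3*4)² = (-12)² = 144)
w(z) = -576 (w(z) = 144*(-4) = -576)
42 + w(0)*B(-2) = 42 - 576*(-1 - ⅓*(-2)) = 42 - 576*(-1 + ⅔) = 42 - 576*(-⅓) = 42 + 192 = 234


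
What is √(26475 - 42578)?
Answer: I*√16103 ≈ 126.9*I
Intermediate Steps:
√(26475 - 42578) = √(-16103) = I*√16103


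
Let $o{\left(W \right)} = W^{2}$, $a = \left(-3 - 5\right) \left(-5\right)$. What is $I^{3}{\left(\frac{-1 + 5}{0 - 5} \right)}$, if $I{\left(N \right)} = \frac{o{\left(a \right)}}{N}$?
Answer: $-8000000000$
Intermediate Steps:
$a = 40$ ($a = \left(-8\right) \left(-5\right) = 40$)
$I{\left(N \right)} = \frac{1600}{N}$ ($I{\left(N \right)} = \frac{40^{2}}{N} = \frac{1600}{N}$)
$I^{3}{\left(\frac{-1 + 5}{0 - 5} \right)} = \left(\frac{1600}{\left(-1 + 5\right) \frac{1}{0 - 5}}\right)^{3} = \left(\frac{1600}{4 \frac{1}{-5}}\right)^{3} = \left(\frac{1600}{4 \left(- \frac{1}{5}\right)}\right)^{3} = \left(\frac{1600}{- \frac{4}{5}}\right)^{3} = \left(1600 \left(- \frac{5}{4}\right)\right)^{3} = \left(-2000\right)^{3} = -8000000000$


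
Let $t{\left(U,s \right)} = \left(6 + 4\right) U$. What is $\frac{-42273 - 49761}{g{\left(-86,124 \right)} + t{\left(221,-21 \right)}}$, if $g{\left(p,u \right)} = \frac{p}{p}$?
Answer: $- \frac{30678}{737} \approx -41.625$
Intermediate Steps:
$g{\left(p,u \right)} = 1$
$t{\left(U,s \right)} = 10 U$
$\frac{-42273 - 49761}{g{\left(-86,124 \right)} + t{\left(221,-21 \right)}} = \frac{-42273 - 49761}{1 + 10 \cdot 221} = - \frac{92034}{1 + 2210} = - \frac{92034}{2211} = \left(-92034\right) \frac{1}{2211} = - \frac{30678}{737}$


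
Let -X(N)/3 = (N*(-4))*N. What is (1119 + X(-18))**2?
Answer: 25070049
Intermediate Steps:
X(N) = 12*N**2 (X(N) = -3*N*(-4)*N = -3*(-4*N)*N = -(-12)*N**2 = 12*N**2)
(1119 + X(-18))**2 = (1119 + 12*(-18)**2)**2 = (1119 + 12*324)**2 = (1119 + 3888)**2 = 5007**2 = 25070049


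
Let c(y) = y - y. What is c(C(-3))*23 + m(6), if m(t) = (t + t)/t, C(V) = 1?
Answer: 2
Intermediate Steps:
c(y) = 0
m(t) = 2 (m(t) = (2*t)/t = 2)
c(C(-3))*23 + m(6) = 0*23 + 2 = 0 + 2 = 2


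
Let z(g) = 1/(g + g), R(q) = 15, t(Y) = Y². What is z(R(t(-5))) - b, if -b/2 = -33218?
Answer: -1993079/30 ≈ -66436.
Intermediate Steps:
b = 66436 (b = -2*(-33218) = 66436)
z(g) = 1/(2*g)
z(R(t(-5))) - b = (½)/15 - 1*66436 = (½)*(1/15) - 66436 = 1/30 - 66436 = -1993079/30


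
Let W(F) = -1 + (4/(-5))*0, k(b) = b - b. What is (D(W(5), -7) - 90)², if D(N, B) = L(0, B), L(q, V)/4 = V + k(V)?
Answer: 13924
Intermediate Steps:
k(b) = 0
L(q, V) = 4*V (L(q, V) = 4*(V + 0) = 4*V)
W(F) = -1 (W(F) = -1 + (4*(-⅕))*0 = -1 - ⅘*0 = -1 + 0 = -1)
D(N, B) = 4*B
(D(W(5), -7) - 90)² = (4*(-7) - 90)² = (-28 - 90)² = (-118)² = 13924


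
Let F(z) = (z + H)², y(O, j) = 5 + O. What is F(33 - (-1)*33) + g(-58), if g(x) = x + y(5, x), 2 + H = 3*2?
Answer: 4852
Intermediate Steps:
H = 4 (H = -2 + 3*2 = -2 + 6 = 4)
g(x) = 10 + x (g(x) = x + (5 + 5) = x + 10 = 10 + x)
F(z) = (4 + z)² (F(z) = (z + 4)² = (4 + z)²)
F(33 - (-1)*33) + g(-58) = (4 + (33 - (-1)*33))² + (10 - 58) = (4 + (33 - 1*(-33)))² - 48 = (4 + (33 + 33))² - 48 = (4 + 66)² - 48 = 70² - 48 = 4900 - 48 = 4852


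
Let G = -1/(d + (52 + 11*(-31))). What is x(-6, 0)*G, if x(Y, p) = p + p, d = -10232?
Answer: 0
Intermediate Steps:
x(Y, p) = 2*p
G = 1/10521 (G = -1/(-10232 + (52 + 11*(-31))) = -1/(-10232 + (52 - 341)) = -1/(-10232 - 289) = -1/(-10521) = -1*(-1/10521) = 1/10521 ≈ 9.5048e-5)
x(-6, 0)*G = (2*0)*(1/10521) = 0*(1/10521) = 0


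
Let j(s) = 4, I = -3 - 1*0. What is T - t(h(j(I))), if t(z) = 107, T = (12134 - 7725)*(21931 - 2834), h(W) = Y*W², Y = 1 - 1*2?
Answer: 84198566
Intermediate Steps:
Y = -1 (Y = 1 - 2 = -1)
I = -3 (I = -3 + 0 = -3)
h(W) = -W²
T = 84198673 (T = 4409*19097 = 84198673)
T - t(h(j(I))) = 84198673 - 1*107 = 84198673 - 107 = 84198566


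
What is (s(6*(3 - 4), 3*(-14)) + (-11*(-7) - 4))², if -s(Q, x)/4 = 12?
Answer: 625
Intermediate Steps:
s(Q, x) = -48 (s(Q, x) = -4*12 = -48)
(s(6*(3 - 4), 3*(-14)) + (-11*(-7) - 4))² = (-48 + (-11*(-7) - 4))² = (-48 + (77 - 4))² = (-48 + 73)² = 25² = 625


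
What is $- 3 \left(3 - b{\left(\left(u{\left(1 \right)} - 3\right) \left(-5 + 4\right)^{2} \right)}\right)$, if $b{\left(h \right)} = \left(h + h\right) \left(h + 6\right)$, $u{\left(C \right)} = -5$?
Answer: $87$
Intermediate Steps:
$b{\left(h \right)} = 2 h \left(6 + h\right)$
$- 3 \left(3 - b{\left(\left(u{\left(1 \right)} - 3\right) \left(-5 + 4\right)^{2} \right)}\right) = - 3 \left(3 - 2 \left(-5 - 3\right) \left(-5 + 4\right)^{2} \left(6 + \left(-5 - 3\right) \left(-5 + 4\right)^{2}\right)\right) = - 3 \left(3 - 2 \left(- 8 \left(-1\right)^{2}\right) \left(6 - 8 \left(-1\right)^{2}\right)\right) = - 3 \left(3 - 2 \left(\left(-8\right) 1\right) \left(6 - 8\right)\right) = - 3 \left(3 - 2 \left(-8\right) \left(6 - 8\right)\right) = - 3 \left(3 - 2 \left(-8\right) \left(-2\right)\right) = - 3 \left(3 - 32\right) = \left(-3\right) \left(-29\right) = 87$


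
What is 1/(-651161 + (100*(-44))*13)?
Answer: -1/708361 ≈ -1.4117e-6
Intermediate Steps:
1/(-651161 + (100*(-44))*13) = 1/(-651161 - 4400*13) = 1/(-651161 - 57200) = 1/(-708361) = -1/708361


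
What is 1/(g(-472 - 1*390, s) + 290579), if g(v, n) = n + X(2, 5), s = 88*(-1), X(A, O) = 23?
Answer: 1/290514 ≈ 3.4422e-6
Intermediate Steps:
s = -88
g(v, n) = 23 + n (g(v, n) = n + 23 = 23 + n)
1/(g(-472 - 1*390, s) + 290579) = 1/((23 - 88) + 290579) = 1/(-65 + 290579) = 1/290514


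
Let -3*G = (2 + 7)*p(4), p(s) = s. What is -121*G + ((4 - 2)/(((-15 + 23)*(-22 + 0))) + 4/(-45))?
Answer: 5749523/3960 ≈ 1451.9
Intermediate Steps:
G = -12 (G = -(2 + 7)*4/3 = -3*4 = -⅓*36 = -12)
-121*G + ((4 - 2)/(((-15 + 23)*(-22 + 0))) + 4/(-45)) = -121*(-12) + ((4 - 2)/(((-15 + 23)*(-22 + 0))) + 4/(-45)) = 1452 + (2/((8*(-22))) + 4*(-1/45)) = 1452 + (2/(-176) - 4/45) = 1452 + (2*(-1/176) - 4/45) = 1452 + (-1/88 - 4/45) = 1452 - 397/3960 = 5749523/3960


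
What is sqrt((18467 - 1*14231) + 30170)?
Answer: sqrt(34406) ≈ 185.49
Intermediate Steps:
sqrt((18467 - 1*14231) + 30170) = sqrt((18467 - 14231) + 30170) = sqrt(4236 + 30170) = sqrt(34406)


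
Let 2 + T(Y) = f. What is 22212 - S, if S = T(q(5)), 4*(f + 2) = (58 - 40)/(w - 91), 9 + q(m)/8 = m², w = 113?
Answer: 977495/44 ≈ 22216.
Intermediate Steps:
q(m) = -72 + 8*m²
f = -79/44 (f = -2 + ((58 - 40)/(113 - 91))/4 = -2 + (18/22)/4 = -2 + (18*(1/22))/4 = -2 + (¼)*(9/11) = -2 + 9/44 = -79/44 ≈ -1.7955)
T(Y) = -167/44 (T(Y) = -2 - 79/44 = -167/44)
S = -167/44 ≈ -3.7955
22212 - S = 22212 - 1*(-167/44) = 22212 + 167/44 = 977495/44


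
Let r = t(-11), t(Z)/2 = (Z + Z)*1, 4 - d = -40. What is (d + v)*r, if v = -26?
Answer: -792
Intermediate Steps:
d = 44 (d = 4 - 1*(-40) = 4 + 40 = 44)
t(Z) = 4*Z (t(Z) = 2*((Z + Z)*1) = 2*((2*Z)*1) = 2*(2*Z) = 4*Z)
r = -44 (r = 4*(-11) = -44)
(d + v)*r = (44 - 26)*(-44) = 18*(-44) = -792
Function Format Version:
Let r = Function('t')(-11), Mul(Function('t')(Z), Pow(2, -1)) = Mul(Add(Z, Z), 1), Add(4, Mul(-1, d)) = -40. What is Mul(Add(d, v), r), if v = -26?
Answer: -792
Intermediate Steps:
d = 44 (d = Add(4, Mul(-1, -40)) = Add(4, 40) = 44)
Function('t')(Z) = Mul(4, Z) (Function('t')(Z) = Mul(2, Mul(Add(Z, Z), 1)) = Mul(2, Mul(Mul(2, Z), 1)) = Mul(2, Mul(2, Z)) = Mul(4, Z))
r = -44 (r = Mul(4, -11) = -44)
Mul(Add(d, v), r) = Mul(Add(44, -26), -44) = Mul(18, -44) = -792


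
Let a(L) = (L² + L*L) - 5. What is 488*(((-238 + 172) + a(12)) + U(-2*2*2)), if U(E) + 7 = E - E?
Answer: 102480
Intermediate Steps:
U(E) = -7 (U(E) = -7 + (E - E) = -7 + 0 = -7)
a(L) = -5 + 2*L² (a(L) = (L² + L²) - 5 = 2*L² - 5 = -5 + 2*L²)
488*(((-238 + 172) + a(12)) + U(-2*2*2)) = 488*(((-238 + 172) + (-5 + 2*12²)) - 7) = 488*((-66 + (-5 + 2*144)) - 7) = 488*((-66 + (-5 + 288)) - 7) = 488*((-66 + 283) - 7) = 488*(217 - 7) = 488*210 = 102480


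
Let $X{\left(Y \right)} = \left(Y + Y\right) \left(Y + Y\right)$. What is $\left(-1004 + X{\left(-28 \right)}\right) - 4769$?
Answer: $-2637$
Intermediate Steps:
$X{\left(Y \right)} = 4 Y^{2}$ ($X{\left(Y \right)} = 2 Y 2 Y = 4 Y^{2}$)
$\left(-1004 + X{\left(-28 \right)}\right) - 4769 = \left(-1004 + 4 \left(-28\right)^{2}\right) - 4769 = \left(-1004 + 4 \cdot 784\right) - 4769 = \left(-1004 + 3136\right) - 4769 = 2132 - 4769 = -2637$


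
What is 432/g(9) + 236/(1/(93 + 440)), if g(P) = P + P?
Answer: 125812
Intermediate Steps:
g(P) = 2*P
432/g(9) + 236/(1/(93 + 440)) = 432/((2*9)) + 236/(1/(93 + 440)) = 432/18 + 236/(1/533) = 432*(1/18) + 236/(1/533) = 24 + 236*533 = 24 + 125788 = 125812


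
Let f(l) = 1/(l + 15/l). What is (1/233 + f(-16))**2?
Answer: 11950849/3987038449 ≈ 0.0029974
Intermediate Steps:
(1/233 + f(-16))**2 = (1/233 - 16/(15 + (-16)**2))**2 = (1/233 - 16/(15 + 256))**2 = (1/233 - 16/271)**2 = (-3457/63143)**2 = 11950849/3987038449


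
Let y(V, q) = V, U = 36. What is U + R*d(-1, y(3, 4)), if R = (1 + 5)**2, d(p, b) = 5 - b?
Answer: 108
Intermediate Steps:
R = 36 (R = 6**2 = 36)
U + R*d(-1, y(3, 4)) = 36 + 36*(5 - 1*3) = 36 + 36*(5 - 3) = 36 + 36*2 = 36 + 72 = 108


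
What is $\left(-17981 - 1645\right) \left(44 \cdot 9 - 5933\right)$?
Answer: $108669162$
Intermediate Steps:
$\left(-17981 - 1645\right) \left(44 \cdot 9 - 5933\right) = - 19626 \left(396 - 5933\right) = \left(-19626\right) \left(-5537\right) = 108669162$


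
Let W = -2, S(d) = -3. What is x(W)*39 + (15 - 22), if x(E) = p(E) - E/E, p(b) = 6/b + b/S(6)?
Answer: -137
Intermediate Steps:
p(b) = 6/b - b/3 (p(b) = 6/b + b/(-3) = 6/b + b*(-1/3) = 6/b - b/3)
x(E) = -1 + 6/E - E/3 (x(E) = (6/E - E/3) - E/E = (6/E - E/3) - 1*1 = (6/E - E/3) - 1 = -1 + 6/E - E/3)
x(W)*39 + (15 - 22) = (-1 + 6/(-2) - 1/3*(-2))*39 + (15 - 22) = (-1 + 6*(-1/2) + 2/3)*39 - 7 = (-1 - 3 + 2/3)*39 - 7 = -10/3*39 - 7 = -130 - 7 = -137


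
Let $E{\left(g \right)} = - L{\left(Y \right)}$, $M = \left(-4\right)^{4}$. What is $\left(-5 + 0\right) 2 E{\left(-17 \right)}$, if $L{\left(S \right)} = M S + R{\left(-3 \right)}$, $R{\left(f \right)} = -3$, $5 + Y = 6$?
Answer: $2530$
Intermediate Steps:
$Y = 1$ ($Y = -5 + 6 = 1$)
$M = 256$
$L{\left(S \right)} = -3 + 256 S$ ($L{\left(S \right)} = 256 S - 3 = -3 + 256 S$)
$E{\left(g \right)} = -253$ ($E{\left(g \right)} = - (-3 + 256 \cdot 1) = - (-3 + 256) = \left(-1\right) 253 = -253$)
$\left(-5 + 0\right) 2 E{\left(-17 \right)} = \left(-5 + 0\right) 2 \left(-253\right) = \left(-5\right) 2 \left(-253\right) = \left(-10\right) \left(-253\right) = 2530$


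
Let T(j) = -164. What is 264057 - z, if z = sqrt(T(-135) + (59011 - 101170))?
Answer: 264057 - I*sqrt(42323) ≈ 2.6406e+5 - 205.73*I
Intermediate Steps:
z = I*sqrt(42323) (z = sqrt(-164 + (59011 - 101170)) = sqrt(-164 - 42159) = sqrt(-42323) = I*sqrt(42323) ≈ 205.73*I)
264057 - z = 264057 - I*sqrt(42323)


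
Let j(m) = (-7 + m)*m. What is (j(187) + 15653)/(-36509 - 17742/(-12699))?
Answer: -208741929/154536683 ≈ -1.3508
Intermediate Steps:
j(m) = m*(-7 + m)
(j(187) + 15653)/(-36509 - 17742/(-12699)) = (187*(-7 + 187) + 15653)/(-36509 - 17742/(-12699)) = (187*180 + 15653)/(-36509 - 17742*(-1/12699)) = (33660 + 15653)/(-36509 + 5914/4233) = 49313/(-154536683/4233) = 49313*(-4233/154536683) = -208741929/154536683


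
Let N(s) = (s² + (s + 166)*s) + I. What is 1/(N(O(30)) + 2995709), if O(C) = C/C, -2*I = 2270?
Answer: 1/2994742 ≈ 3.3392e-7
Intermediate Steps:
I = -1135 (I = -½*2270 = -1135)
O(C) = 1
N(s) = -1135 + s² + s*(166 + s) (N(s) = (s² + (s + 166)*s) - 1135 = (s² + (166 + s)*s) - 1135 = (s² + s*(166 + s)) - 1135 = -1135 + s² + s*(166 + s))
1/(N(O(30)) + 2995709) = 1/((-1135 + 2*1² + 166*1) + 2995709) = 1/((-1135 + 2*1 + 166) + 2995709) = 1/((-1135 + 2 + 166) + 2995709) = 1/(-967 + 2995709) = 1/2994742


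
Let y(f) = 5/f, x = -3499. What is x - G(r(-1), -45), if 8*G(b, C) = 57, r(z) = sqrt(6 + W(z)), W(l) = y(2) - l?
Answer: -28049/8 ≈ -3506.1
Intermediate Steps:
W(l) = 5/2 - l
r(z) = sqrt(17/2 - z) (r(z) = sqrt(6 + (5/2 - z)) = sqrt(17/2 - z))
G(b, C) = 57/8 (G(b, C) = (1/8)*57 = 57/8)
x - G(r(-1), -45) = -3499 - 1*57/8 = -3499 - 57/8 = -28049/8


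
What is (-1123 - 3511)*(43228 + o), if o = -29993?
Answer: -61330990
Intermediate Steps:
(-1123 - 3511)*(43228 + o) = (-1123 - 3511)*(43228 - 29993) = -4634*13235 = -61330990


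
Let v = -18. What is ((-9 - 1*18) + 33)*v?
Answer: -108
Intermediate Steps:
((-9 - 1*18) + 33)*v = ((-9 - 1*18) + 33)*(-18) = ((-9 - 18) + 33)*(-18) = (-27 + 33)*(-18) = 6*(-18) = -108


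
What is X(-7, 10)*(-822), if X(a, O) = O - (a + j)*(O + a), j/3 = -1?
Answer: -32880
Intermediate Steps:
j = -3 (j = 3*(-1) = -3)
X(a, O) = O - (-3 + a)*(O + a) (X(a, O) = O - (a - 3)*(O + a) = O - (-3 + a)*(O + a))
X(-7, 10)*(-822) = (-1*(-7)² + 3*(-7) + 4*10 - 1*10*(-7))*(-822) = (-1*49 - 21 + 40 + 70)*(-822) = (-49 - 21 + 40 + 70)*(-822) = 40*(-822) = -32880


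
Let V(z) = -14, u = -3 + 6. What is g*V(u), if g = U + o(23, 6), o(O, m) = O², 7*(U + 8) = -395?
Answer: -6504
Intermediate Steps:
U = -451/7 (U = -8 + (⅐)*(-395) = -8 - 395/7 = -451/7 ≈ -64.429)
u = 3
g = 3252/7 (g = -451/7 + 23² = -451/7 + 529 = 3252/7 ≈ 464.57)
g*V(u) = (3252/7)*(-14) = -6504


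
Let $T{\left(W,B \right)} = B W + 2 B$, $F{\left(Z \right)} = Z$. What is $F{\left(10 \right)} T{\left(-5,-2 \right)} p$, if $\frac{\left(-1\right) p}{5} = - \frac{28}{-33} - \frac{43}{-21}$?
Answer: $- \frac{66900}{77} \approx -868.83$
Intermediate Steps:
$T{\left(W,B \right)} = 2 B + B W$
$p = - \frac{1115}{77}$ ($p = - 5 \left(- \frac{28}{-33} - \frac{43}{-21}\right) = - 5 \left(\left(-28\right) \left(- \frac{1}{33}\right) - - \frac{43}{21}\right) = - 5 \left(\frac{28}{33} + \frac{43}{21}\right) = \left(-5\right) \frac{223}{77} = - \frac{1115}{77} \approx -14.481$)
$F{\left(10 \right)} T{\left(-5,-2 \right)} p = 10 \left(- 2 \left(2 - 5\right)\right) \left(- \frac{1115}{77}\right) = 10 \left(\left(-2\right) \left(-3\right)\right) \left(- \frac{1115}{77}\right) = 10 \cdot 6 \left(- \frac{1115}{77}\right) = 60 \left(- \frac{1115}{77}\right) = - \frac{66900}{77}$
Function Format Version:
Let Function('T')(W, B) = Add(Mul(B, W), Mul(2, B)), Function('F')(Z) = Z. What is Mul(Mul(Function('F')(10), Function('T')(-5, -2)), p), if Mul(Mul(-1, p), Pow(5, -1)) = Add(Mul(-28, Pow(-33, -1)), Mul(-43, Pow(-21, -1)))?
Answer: Rational(-66900, 77) ≈ -868.83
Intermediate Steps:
Function('T')(W, B) = Add(Mul(2, B), Mul(B, W))
p = Rational(-1115, 77) (p = Mul(-5, Add(Mul(-28, Pow(-33, -1)), Mul(-43, Pow(-21, -1)))) = Mul(-5, Add(Mul(-28, Rational(-1, 33)), Mul(-43, Rational(-1, 21)))) = Mul(-5, Add(Rational(28, 33), Rational(43, 21))) = Mul(-5, Rational(223, 77)) = Rational(-1115, 77) ≈ -14.481)
Mul(Mul(Function('F')(10), Function('T')(-5, -2)), p) = Mul(Mul(10, Mul(-2, Add(2, -5))), Rational(-1115, 77)) = Mul(Mul(10, Mul(-2, -3)), Rational(-1115, 77)) = Mul(Mul(10, 6), Rational(-1115, 77)) = Mul(60, Rational(-1115, 77)) = Rational(-66900, 77)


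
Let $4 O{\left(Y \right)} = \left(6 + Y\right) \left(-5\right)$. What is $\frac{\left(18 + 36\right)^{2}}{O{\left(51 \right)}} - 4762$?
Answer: $- \frac{456278}{95} \approx -4802.9$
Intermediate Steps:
$O{\left(Y \right)} = - \frac{15}{2} - \frac{5 Y}{4}$ ($O{\left(Y \right)} = \frac{\left(6 + Y\right) \left(-5\right)}{4} = \frac{-30 - 5 Y}{4} = - \frac{15}{2} - \frac{5 Y}{4}$)
$\frac{\left(18 + 36\right)^{2}}{O{\left(51 \right)}} - 4762 = \frac{\left(18 + 36\right)^{2}}{- \frac{15}{2} - \frac{255}{4}} - 4762 = \frac{54^{2}}{- \frac{15}{2} - \frac{255}{4}} - 4762 = \frac{2916}{- \frac{285}{4}} - 4762 = 2916 \left(- \frac{4}{285}\right) - 4762 = - \frac{3888}{95} - 4762 = - \frac{456278}{95}$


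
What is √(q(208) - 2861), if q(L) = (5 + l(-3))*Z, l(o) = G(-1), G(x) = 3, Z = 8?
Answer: I*√2797 ≈ 52.887*I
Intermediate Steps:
l(o) = 3
q(L) = 64 (q(L) = (5 + 3)*8 = 8*8 = 64)
√(q(208) - 2861) = √(64 - 2861) = √(-2797) = I*√2797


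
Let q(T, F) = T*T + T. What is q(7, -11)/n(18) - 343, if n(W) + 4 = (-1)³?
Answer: -1771/5 ≈ -354.20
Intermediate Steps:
n(W) = -5 (n(W) = -4 + (-1)³ = -4 - 1 = -5)
q(T, F) = T + T² (q(T, F) = T² + T = T + T²)
q(7, -11)/n(18) - 343 = (7*(1 + 7))/(-5) - 343 = (7*8)*(-⅕) - 343 = 56*(-⅕) - 343 = -56/5 - 343 = -1771/5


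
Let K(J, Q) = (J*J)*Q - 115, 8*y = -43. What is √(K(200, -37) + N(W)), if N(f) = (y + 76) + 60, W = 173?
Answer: 5*I*√947190/4 ≈ 1216.5*I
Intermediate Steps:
y = -43/8 (y = (⅛)*(-43) = -43/8 ≈ -5.3750)
K(J, Q) = -115 + Q*J² (K(J, Q) = J²*Q - 115 = Q*J² - 115 = -115 + Q*J²)
N(f) = 1045/8 (N(f) = (-43/8 + 76) + 60 = 565/8 + 60 = 1045/8)
√(K(200, -37) + N(W)) = √((-115 - 37*200²) + 1045/8) = √((-115 - 37*40000) + 1045/8) = √((-115 - 1480000) + 1045/8) = √(-1480115 + 1045/8) = √(-11839875/8) = 5*I*√947190/4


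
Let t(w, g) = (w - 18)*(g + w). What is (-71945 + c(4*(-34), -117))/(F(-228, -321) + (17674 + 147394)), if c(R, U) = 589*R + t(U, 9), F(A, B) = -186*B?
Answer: -137469/224774 ≈ -0.61159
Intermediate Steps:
t(w, g) = (-18 + w)*(g + w)
c(R, U) = -162 + U² - 9*U + 589*R (c(R, U) = 589*R + (U² - 18*9 - 18*U + 9*U) = 589*R + (U² - 162 - 18*U + 9*U) = 589*R + (-162 + U² - 9*U) = -162 + U² - 9*U + 589*R)
(-71945 + c(4*(-34), -117))/(F(-228, -321) + (17674 + 147394)) = (-71945 + (-162 + (-117)² - 9*(-117) + 589*(4*(-34))))/(-186*(-321) + (17674 + 147394)) = (-71945 + (-162 + 13689 + 1053 + 589*(-136)))/(59706 + 165068) = (-71945 + (-162 + 13689 + 1053 - 80104))/224774 = (-71945 - 65524)*(1/224774) = -137469*1/224774 = -137469/224774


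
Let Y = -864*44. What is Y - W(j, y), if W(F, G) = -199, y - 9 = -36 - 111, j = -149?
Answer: -37817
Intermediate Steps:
y = -138 (y = 9 + (-36 - 111) = 9 - 147 = -138)
Y = -38016
Y - W(j, y) = -38016 - 1*(-199) = -38016 + 199 = -37817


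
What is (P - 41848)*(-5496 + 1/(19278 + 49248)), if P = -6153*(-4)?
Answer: 3245701637110/34263 ≈ 9.4729e+7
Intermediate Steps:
P = 24612
(P - 41848)*(-5496 + 1/(19278 + 49248)) = (24612 - 41848)*(-5496 + 1/(19278 + 49248)) = -17236*(-5496 + 1/68526) = -17236*(-376618895/68526) = 3245701637110/34263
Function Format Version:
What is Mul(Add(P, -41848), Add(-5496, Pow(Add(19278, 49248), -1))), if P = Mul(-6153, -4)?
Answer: Rational(3245701637110, 34263) ≈ 9.4729e+7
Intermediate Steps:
P = 24612
Mul(Add(P, -41848), Add(-5496, Pow(Add(19278, 49248), -1))) = Mul(Add(24612, -41848), Add(-5496, Pow(Add(19278, 49248), -1))) = Mul(-17236, Add(-5496, Pow(68526, -1))) = Mul(-17236, Add(-5496, Rational(1, 68526))) = Mul(-17236, Rational(-376618895, 68526)) = Rational(3245701637110, 34263)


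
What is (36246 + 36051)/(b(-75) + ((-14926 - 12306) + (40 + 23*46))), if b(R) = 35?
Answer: -72297/26099 ≈ -2.7701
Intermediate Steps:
(36246 + 36051)/(b(-75) + ((-14926 - 12306) + (40 + 23*46))) = (36246 + 36051)/(35 + ((-14926 - 12306) + (40 + 23*46))) = 72297/(35 + (-27232 + (40 + 1058))) = 72297/(35 + (-27232 + 1098)) = 72297/(35 - 26134) = 72297/(-26099) = 72297*(-1/26099) = -72297/26099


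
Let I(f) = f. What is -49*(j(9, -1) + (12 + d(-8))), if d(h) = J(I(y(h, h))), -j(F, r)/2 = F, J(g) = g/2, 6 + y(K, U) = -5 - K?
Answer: 735/2 ≈ 367.50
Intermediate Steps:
y(K, U) = -11 - K (y(K, U) = -6 + (-5 - K) = -11 - K)
J(g) = g/2 (J(g) = g*(½) = g/2)
j(F, r) = -2*F
d(h) = -11/2 - h/2 (d(h) = (-11 - h)/2 = -11/2 - h/2)
-49*(j(9, -1) + (12 + d(-8))) = -49*(-2*9 + (12 + (-11/2 - ½*(-8)))) = -49*(-18 + (12 + (-11/2 + 4))) = -49*(-18 + (12 - 3/2)) = -49*(-18 + 21/2) = -49*(-15/2) = 735/2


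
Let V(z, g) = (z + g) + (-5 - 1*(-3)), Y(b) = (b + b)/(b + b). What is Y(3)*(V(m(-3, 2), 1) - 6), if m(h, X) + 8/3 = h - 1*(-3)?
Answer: -29/3 ≈ -9.6667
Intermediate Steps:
m(h, X) = ⅓ + h (m(h, X) = -8/3 + (h - 1*(-3)) = -8/3 + (h + 3) = -8/3 + (3 + h) = ⅓ + h)
Y(b) = 1 (Y(b) = (2*b)/((2*b)) = (2*b)*(1/(2*b)) = 1)
V(z, g) = -2 + g + z (V(z, g) = (g + z) + (-5 + 3) = (g + z) - 2 = -2 + g + z)
Y(3)*(V(m(-3, 2), 1) - 6) = 1*((-2 + 1 + (⅓ - 3)) - 6) = 1*((-2 + 1 - 8/3) - 6) = 1*(-11/3 - 6) = 1*(-29/3) = -29/3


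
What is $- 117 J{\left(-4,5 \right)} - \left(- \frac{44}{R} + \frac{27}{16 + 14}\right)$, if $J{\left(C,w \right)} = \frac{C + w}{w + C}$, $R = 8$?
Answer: $- \frac{562}{5} \approx -112.4$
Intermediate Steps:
$J{\left(C,w \right)} = 1$ ($J{\left(C,w \right)} = \frac{C + w}{C + w} = 1$)
$- 117 J{\left(-4,5 \right)} - \left(- \frac{44}{R} + \frac{27}{16 + 14}\right) = \left(-117\right) 1 + \left(- \frac{27}{16 + 14} + \frac{44}{8}\right) = -117 + \left(- \frac{27}{30} + 44 \cdot \frac{1}{8}\right) = -117 + \left(\left(-27\right) \frac{1}{30} + \frac{11}{2}\right) = -117 + \left(- \frac{9}{10} + \frac{11}{2}\right) = -117 + \frac{23}{5} = - \frac{562}{5}$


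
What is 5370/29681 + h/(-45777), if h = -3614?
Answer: 353089624/1358707137 ≈ 0.25987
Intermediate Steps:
5370/29681 + h/(-45777) = 5370/29681 - 3614/(-45777) = 5370*(1/29681) - 3614*(-1/45777) = 5370/29681 + 3614/45777 = 353089624/1358707137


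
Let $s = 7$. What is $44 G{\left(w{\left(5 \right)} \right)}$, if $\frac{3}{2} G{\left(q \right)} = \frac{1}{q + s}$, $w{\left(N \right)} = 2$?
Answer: $\frac{88}{27} \approx 3.2593$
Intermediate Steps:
$G{\left(q \right)} = \frac{2}{3 \left(7 + q\right)}$ ($G{\left(q \right)} = \frac{2}{3 \left(q + 7\right)} = \frac{2}{3 \left(7 + q\right)}$)
$44 G{\left(w{\left(5 \right)} \right)} = 44 \frac{2}{3 \left(7 + 2\right)} = 44 \frac{2}{3 \cdot 9} = 44 \cdot \frac{2}{3} \cdot \frac{1}{9} = 44 \cdot \frac{2}{27} = \frac{88}{27}$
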